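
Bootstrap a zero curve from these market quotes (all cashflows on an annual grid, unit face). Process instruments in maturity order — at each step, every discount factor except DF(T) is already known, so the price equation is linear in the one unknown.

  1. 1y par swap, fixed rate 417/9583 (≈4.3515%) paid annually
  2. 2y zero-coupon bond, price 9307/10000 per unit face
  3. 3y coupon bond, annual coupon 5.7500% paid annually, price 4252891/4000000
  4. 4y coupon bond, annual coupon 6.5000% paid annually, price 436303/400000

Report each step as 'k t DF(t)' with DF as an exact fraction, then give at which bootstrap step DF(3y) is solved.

step 1 [1y] swap r/1=417/9583: DF=(1 − 417/9583·(0))/(1+417/9583) = 9583/10000 ≈ 0.958300
step 2 [2y] zero: DF = P = 9307/10000 ≈ 0.930700
step 3 [3y] bond c/1=23/400: DF=(4252891/4000000 − 23/400·(0.958300+0.930700))/(1+23/400) = 9027/10000 ≈ 0.902700
step 4 [4y] bond c/1=13/200: DF=(436303/400000 − 13/200·(0.958300+0.930700+0.902700))/(1+13/200) = 4269/5000 ≈ 0.853800

1 1 9583/10000
2 2 9307/10000
3 3 9027/10000
4 4 4269/5000
DF(3y) is solved at step 3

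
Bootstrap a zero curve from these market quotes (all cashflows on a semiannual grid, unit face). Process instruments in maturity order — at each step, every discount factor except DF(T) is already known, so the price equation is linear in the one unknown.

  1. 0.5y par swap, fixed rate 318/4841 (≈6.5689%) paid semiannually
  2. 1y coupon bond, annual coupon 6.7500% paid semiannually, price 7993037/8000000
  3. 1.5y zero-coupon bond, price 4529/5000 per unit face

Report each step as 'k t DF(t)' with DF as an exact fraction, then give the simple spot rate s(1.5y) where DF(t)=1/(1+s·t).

step 1 [0.5y] swap r/2=159/4841: DF=(1 − 159/4841·(0))/(1+159/4841) = 4841/5000 ≈ 0.968200
step 2 [1y] bond c/2=27/800: DF=(7993037/8000000 − 27/800·(0.968200))/(1+27/800) = 9349/10000 ≈ 0.934900
step 3 [1.5y] zero: DF = P = 4529/5000 ≈ 0.905800

1 1/2 4841/5000
2 1 9349/10000
3 3/2 4529/5000
s(1.5y) = (1/(4529/5000) − 1)/(3/2) = 314/4529 ≈ 6.9331%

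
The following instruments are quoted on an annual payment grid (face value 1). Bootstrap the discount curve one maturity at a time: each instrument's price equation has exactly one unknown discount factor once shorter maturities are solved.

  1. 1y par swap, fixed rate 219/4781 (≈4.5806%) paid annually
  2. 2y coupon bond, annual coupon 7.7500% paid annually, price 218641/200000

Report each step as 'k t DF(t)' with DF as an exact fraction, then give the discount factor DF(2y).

step 1 [1y] swap r/1=219/4781: DF=(1 − 219/4781·(0))/(1+219/4781) = 4781/5000 ≈ 0.956200
step 2 [2y] bond c/1=31/400: DF=(218641/200000 − 31/400·(0.956200))/(1+31/400) = 4729/5000 ≈ 0.945800

1 1 4781/5000
2 2 4729/5000
DF(2y) = 4729/5000 ≈ 0.945800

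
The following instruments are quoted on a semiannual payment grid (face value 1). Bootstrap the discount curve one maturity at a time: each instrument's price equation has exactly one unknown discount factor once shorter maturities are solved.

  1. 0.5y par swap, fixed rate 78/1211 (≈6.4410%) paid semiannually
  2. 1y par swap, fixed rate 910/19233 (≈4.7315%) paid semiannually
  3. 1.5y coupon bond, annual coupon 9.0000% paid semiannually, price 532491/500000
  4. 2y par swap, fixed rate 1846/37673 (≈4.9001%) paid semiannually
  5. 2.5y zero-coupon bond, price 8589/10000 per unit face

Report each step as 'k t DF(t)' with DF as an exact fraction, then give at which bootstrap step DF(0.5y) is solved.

1 1/2 1211/1250
2 1 1909/2000
3 3/2 9363/10000
4 2 9077/10000
5 5/2 8589/10000
DF(0.5y) is solved at step 1

step 1 [0.5y] swap r/2=39/1211: DF=(1 − 39/1211·(0))/(1+39/1211) = 1211/1250 ≈ 0.968800
step 2 [1y] swap r/2=455/19233: DF=(1 − 455/19233·(0.968800))/(1+455/19233) = 1909/2000 ≈ 0.954500
step 3 [1.5y] bond c/2=9/200: DF=(532491/500000 − 9/200·(0.968800+0.954500))/(1+9/200) = 9363/10000 ≈ 0.936300
step 4 [2y] swap r/2=923/37673: DF=(1 − 923/37673·(0.968800+0.954500+0.936300))/(1+923/37673) = 9077/10000 ≈ 0.907700
step 5 [2.5y] zero: DF = P = 8589/10000 ≈ 0.858900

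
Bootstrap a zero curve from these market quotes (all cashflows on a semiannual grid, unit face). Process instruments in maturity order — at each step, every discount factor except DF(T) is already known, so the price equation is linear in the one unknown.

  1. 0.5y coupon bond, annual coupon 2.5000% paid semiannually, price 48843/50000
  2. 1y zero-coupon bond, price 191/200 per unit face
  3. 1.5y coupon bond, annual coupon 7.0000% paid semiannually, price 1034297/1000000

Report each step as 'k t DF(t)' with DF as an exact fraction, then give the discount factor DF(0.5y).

1 1/2 603/625
2 1 191/200
3 3/2 584/625
DF(0.5y) = 603/625 ≈ 0.964800

step 1 [0.5y] bond c/2=1/80: DF=(48843/50000 − 1/80·(0))/(1+1/80) = 603/625 ≈ 0.964800
step 2 [1y] zero: DF = P = 191/200 ≈ 0.955000
step 3 [1.5y] bond c/2=7/200: DF=(1034297/1000000 − 7/200·(0.964800+0.955000))/(1+7/200) = 584/625 ≈ 0.934400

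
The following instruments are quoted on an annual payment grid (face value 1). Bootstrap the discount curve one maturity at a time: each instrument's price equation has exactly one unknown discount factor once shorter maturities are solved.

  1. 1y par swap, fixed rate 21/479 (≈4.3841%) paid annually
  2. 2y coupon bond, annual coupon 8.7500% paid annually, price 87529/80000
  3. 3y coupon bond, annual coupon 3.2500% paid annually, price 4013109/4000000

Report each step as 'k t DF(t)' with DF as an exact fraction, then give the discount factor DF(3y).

1 1 479/500
2 2 929/1000
3 3 9123/10000
DF(3y) = 9123/10000 ≈ 0.912300

step 1 [1y] swap r/1=21/479: DF=(1 − 21/479·(0))/(1+21/479) = 479/500 ≈ 0.958000
step 2 [2y] bond c/1=7/80: DF=(87529/80000 − 7/80·(0.958000))/(1+7/80) = 929/1000 ≈ 0.929000
step 3 [3y] bond c/1=13/400: DF=(4013109/4000000 − 13/400·(0.958000+0.929000))/(1+13/400) = 9123/10000 ≈ 0.912300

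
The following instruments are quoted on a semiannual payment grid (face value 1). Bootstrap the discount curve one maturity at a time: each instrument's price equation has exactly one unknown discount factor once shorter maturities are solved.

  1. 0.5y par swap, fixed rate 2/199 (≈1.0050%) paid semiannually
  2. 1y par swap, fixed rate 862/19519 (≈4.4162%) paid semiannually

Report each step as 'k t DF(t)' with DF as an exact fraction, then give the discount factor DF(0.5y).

1 1/2 199/200
2 1 9569/10000
DF(0.5y) = 199/200 ≈ 0.995000

step 1 [0.5y] swap r/2=1/199: DF=(1 − 1/199·(0))/(1+1/199) = 199/200 ≈ 0.995000
step 2 [1y] swap r/2=431/19519: DF=(1 − 431/19519·(0.995000))/(1+431/19519) = 9569/10000 ≈ 0.956900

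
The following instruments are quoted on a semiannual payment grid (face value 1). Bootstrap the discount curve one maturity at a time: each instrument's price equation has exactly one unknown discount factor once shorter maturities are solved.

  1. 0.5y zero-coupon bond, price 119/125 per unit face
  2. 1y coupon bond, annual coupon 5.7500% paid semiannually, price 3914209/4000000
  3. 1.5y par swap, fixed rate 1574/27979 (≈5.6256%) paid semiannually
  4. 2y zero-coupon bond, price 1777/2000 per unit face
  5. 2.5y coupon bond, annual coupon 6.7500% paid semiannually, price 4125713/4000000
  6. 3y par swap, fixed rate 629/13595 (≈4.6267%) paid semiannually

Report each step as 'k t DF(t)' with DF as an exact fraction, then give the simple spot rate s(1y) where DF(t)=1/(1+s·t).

step 1 [0.5y] zero: DF = P = 119/125 ≈ 0.952000
step 2 [1y] bond c/2=23/800: DF=(3914209/4000000 − 23/800·(0.952000))/(1+23/800) = 4623/5000 ≈ 0.924600
step 3 [1.5y] swap r/2=787/27979: DF=(1 − 787/27979·(0.952000+0.924600))/(1+787/27979) = 9213/10000 ≈ 0.921300
step 4 [2y] zero: DF = P = 1777/2000 ≈ 0.888500
step 5 [2.5y] bond c/2=27/800: DF=(4125713/4000000 − 27/800·(0.952000+0.924600+0.921300+0.888500))/(1+27/800) = 4387/5000 ≈ 0.877400
step 6 [3y] swap r/2=629/27190: DF=(1 − 629/27190·(0.952000+0.924600+0.921300+0.888500+0.877400))/(1+629/27190) = 4371/5000 ≈ 0.874200

1 1/2 119/125
2 1 4623/5000
3 3/2 9213/10000
4 2 1777/2000
5 5/2 4387/5000
6 3 4371/5000
s(1y) = (1/(4623/5000) − 1)/(1) = 377/4623 ≈ 8.1549%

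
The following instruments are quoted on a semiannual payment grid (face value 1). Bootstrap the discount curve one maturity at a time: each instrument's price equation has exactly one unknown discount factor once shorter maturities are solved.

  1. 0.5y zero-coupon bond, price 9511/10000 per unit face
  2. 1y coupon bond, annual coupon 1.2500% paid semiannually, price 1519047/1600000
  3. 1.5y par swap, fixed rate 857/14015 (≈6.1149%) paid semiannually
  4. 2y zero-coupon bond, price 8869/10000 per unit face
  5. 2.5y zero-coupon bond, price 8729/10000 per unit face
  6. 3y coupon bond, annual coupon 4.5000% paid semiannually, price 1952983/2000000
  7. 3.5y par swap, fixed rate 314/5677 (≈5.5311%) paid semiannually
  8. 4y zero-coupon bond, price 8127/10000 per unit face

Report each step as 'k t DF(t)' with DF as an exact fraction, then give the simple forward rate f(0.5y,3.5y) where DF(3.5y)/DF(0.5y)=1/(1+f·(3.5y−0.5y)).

step 1 [0.5y] zero: DF = P = 9511/10000 ≈ 0.951100
step 2 [1y] bond c/2=1/160: DF=(1519047/1600000 − 1/160·(0.951100))/(1+1/160) = 586/625 ≈ 0.937600
step 3 [1.5y] swap r/2=857/28030: DF=(1 − 857/28030·(0.951100+0.937600))/(1+857/28030) = 9143/10000 ≈ 0.914300
step 4 [2y] zero: DF = P = 8869/10000 ≈ 0.886900
step 5 [2.5y] zero: DF = P = 8729/10000 ≈ 0.872900
step 6 [3y] bond c/2=9/400: DF=(1952983/2000000 − 9/400·(0.951100+0.937600+0.914300+0.886900+0.872900))/(1+9/400) = 4273/5000 ≈ 0.854600
step 7 [3.5y] swap r/2=157/5677: DF=(1 − 157/5677·(0.951100+0.937600+0.914300+0.886900+0.872900+0.854600))/(1+157/5677) = 8273/10000 ≈ 0.827300
step 8 [4y] zero: DF = P = 8127/10000 ≈ 0.812700

1 1/2 9511/10000
2 1 586/625
3 3/2 9143/10000
4 2 8869/10000
5 5/2 8729/10000
6 3 4273/5000
7 7/2 8273/10000
8 4 8127/10000
f(0.5y,3.5y) = ((9511/10000)/(8273/10000) − 1)/(3) = 1238/24819 ≈ 4.9881%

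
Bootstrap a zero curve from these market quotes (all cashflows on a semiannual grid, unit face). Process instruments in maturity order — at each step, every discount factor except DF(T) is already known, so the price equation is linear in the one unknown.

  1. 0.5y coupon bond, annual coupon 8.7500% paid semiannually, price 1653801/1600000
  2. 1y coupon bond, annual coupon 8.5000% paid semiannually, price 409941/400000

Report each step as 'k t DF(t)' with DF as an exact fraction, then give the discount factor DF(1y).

1 1/2 9903/10000
2 1 9427/10000
DF(1y) = 9427/10000 ≈ 0.942700

step 1 [0.5y] bond c/2=7/160: DF=(1653801/1600000 − 7/160·(0))/(1+7/160) = 9903/10000 ≈ 0.990300
step 2 [1y] bond c/2=17/400: DF=(409941/400000 − 17/400·(0.990300))/(1+17/400) = 9427/10000 ≈ 0.942700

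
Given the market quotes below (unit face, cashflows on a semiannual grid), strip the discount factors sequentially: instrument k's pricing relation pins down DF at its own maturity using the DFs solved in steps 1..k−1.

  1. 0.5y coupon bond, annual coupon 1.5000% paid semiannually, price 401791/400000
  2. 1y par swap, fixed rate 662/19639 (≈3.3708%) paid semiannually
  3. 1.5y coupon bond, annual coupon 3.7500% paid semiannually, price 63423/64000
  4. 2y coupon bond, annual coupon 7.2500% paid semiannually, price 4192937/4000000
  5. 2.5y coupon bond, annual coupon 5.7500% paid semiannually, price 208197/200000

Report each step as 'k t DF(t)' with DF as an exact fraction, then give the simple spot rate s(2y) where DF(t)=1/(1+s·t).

1 1/2 997/1000
2 1 9669/10000
3 3/2 4683/5000
4 2 9101/10000
5 5/2 4527/5000
s(2y) = (1/(9101/10000) − 1)/(2) = 899/18202 ≈ 4.9390%

step 1 [0.5y] bond c/2=3/400: DF=(401791/400000 − 3/400·(0))/(1+3/400) = 997/1000 ≈ 0.997000
step 2 [1y] swap r/2=331/19639: DF=(1 − 331/19639·(0.997000))/(1+331/19639) = 9669/10000 ≈ 0.966900
step 3 [1.5y] bond c/2=3/160: DF=(63423/64000 − 3/160·(0.997000+0.966900))/(1+3/160) = 4683/5000 ≈ 0.936600
step 4 [2y] bond c/2=29/800: DF=(4192937/4000000 − 29/800·(0.997000+0.966900+0.936600))/(1+29/800) = 9101/10000 ≈ 0.910100
step 5 [2.5y] bond c/2=23/800: DF=(208197/200000 − 23/800·(0.997000+0.966900+0.936600+0.910100))/(1+23/800) = 4527/5000 ≈ 0.905400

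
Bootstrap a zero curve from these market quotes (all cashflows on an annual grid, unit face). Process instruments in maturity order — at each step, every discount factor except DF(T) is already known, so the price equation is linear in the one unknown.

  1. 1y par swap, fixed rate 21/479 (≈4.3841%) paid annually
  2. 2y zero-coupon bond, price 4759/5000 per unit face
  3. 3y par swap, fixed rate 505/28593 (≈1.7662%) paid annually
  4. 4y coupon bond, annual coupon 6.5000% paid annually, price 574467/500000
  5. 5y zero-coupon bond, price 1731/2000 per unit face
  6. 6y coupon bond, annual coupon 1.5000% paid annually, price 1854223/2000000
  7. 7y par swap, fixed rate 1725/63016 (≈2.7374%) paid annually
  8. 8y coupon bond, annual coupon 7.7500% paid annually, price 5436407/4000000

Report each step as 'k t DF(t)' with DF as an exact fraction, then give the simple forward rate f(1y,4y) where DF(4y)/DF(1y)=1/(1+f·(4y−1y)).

step 1 [1y] swap r/1=21/479: DF=(1 − 21/479·(0))/(1+21/479) = 479/500 ≈ 0.958000
step 2 [2y] zero: DF = P = 4759/5000 ≈ 0.951800
step 3 [3y] swap r/1=505/28593: DF=(1 − 505/28593·(0.958000+0.951800))/(1+505/28593) = 1899/2000 ≈ 0.949500
step 4 [4y] bond c/1=13/200: DF=(574467/500000 − 13/200·(0.958000+0.951800+0.949500))/(1+13/200) = 9043/10000 ≈ 0.904300
step 5 [5y] zero: DF = P = 1731/2000 ≈ 0.865500
step 6 [6y] bond c/1=3/200: DF=(1854223/2000000 − 3/200·(0.958000+0.951800+0.949500+0.904300+0.865500))/(1+3/200) = 169/200 ≈ 0.845000
step 7 [7y] swap r/1=1725/63016: DF=(1 − 1725/63016·(0.958000+0.951800+0.949500+0.904300+0.865500+0.845000))/(1+1725/63016) = 331/400 ≈ 0.827500
step 8 [8y] bond c/1=31/400: DF=(5436407/4000000 − 31/400·(0.958000+0.951800+0.949500+0.904300+0.865500+0.845000+0.827500))/(1+31/400) = 8081/10000 ≈ 0.808100

1 1 479/500
2 2 4759/5000
3 3 1899/2000
4 4 9043/10000
5 5 1731/2000
6 6 169/200
7 7 331/400
8 8 8081/10000
f(1y,4y) = ((479/500)/(9043/10000) − 1)/(3) = 179/9043 ≈ 1.9794%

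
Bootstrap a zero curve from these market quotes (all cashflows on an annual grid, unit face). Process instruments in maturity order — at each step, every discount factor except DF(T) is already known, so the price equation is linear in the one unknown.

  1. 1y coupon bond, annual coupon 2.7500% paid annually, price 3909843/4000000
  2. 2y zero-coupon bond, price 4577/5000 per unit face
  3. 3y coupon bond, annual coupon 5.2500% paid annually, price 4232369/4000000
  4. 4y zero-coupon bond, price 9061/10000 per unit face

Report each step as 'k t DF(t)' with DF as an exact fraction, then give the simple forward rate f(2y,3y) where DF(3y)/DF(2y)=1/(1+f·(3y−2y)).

1 1 9513/10000
2 2 4577/5000
3 3 4561/5000
4 4 9061/10000
f(2y,3y) = ((4577/5000)/(4561/5000) − 1)/(1) = 16/4561 ≈ 0.3508%

step 1 [1y] bond c/1=11/400: DF=(3909843/4000000 − 11/400·(0))/(1+11/400) = 9513/10000 ≈ 0.951300
step 2 [2y] zero: DF = P = 4577/5000 ≈ 0.915400
step 3 [3y] bond c/1=21/400: DF=(4232369/4000000 − 21/400·(0.951300+0.915400))/(1+21/400) = 4561/5000 ≈ 0.912200
step 4 [4y] zero: DF = P = 9061/10000 ≈ 0.906100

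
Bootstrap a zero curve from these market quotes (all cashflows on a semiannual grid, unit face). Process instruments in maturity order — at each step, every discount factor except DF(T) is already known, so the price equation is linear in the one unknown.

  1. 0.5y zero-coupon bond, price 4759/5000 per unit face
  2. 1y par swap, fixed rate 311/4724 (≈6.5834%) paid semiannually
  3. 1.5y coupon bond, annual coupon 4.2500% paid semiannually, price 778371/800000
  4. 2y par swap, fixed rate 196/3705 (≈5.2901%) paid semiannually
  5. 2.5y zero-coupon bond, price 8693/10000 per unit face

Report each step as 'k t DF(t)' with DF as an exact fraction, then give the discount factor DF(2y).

step 1 [0.5y] zero: DF = P = 4759/5000 ≈ 0.951800
step 2 [1y] swap r/2=311/9448: DF=(1 − 311/9448·(0.951800))/(1+311/9448) = 4689/5000 ≈ 0.937800
step 3 [1.5y] bond c/2=17/800: DF=(778371/800000 − 17/800·(0.951800+0.937800))/(1+17/800) = 4567/5000 ≈ 0.913400
step 4 [2y] swap r/2=98/3705: DF=(1 − 98/3705·(0.951800+0.937800+0.913400))/(1+98/3705) = 451/500 ≈ 0.902000
step 5 [2.5y] zero: DF = P = 8693/10000 ≈ 0.869300

1 1/2 4759/5000
2 1 4689/5000
3 3/2 4567/5000
4 2 451/500
5 5/2 8693/10000
DF(2y) = 451/500 ≈ 0.902000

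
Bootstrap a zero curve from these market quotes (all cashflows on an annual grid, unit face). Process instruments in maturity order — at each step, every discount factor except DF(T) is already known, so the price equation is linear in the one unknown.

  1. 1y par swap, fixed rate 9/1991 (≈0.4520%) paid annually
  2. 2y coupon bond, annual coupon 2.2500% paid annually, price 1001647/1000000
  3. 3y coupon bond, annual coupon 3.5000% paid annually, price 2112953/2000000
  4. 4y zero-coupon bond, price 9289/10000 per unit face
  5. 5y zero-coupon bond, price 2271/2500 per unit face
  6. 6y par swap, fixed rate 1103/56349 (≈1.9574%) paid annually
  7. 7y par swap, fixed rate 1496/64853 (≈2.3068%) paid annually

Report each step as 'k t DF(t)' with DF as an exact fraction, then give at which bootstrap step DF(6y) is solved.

1 1 1991/2000
2 2 9577/10000
3 3 9547/10000
4 4 9289/10000
5 5 2271/2500
6 6 8897/10000
7 7 1063/1250
DF(6y) is solved at step 6

step 1 [1y] swap r/1=9/1991: DF=(1 − 9/1991·(0))/(1+9/1991) = 1991/2000 ≈ 0.995500
step 2 [2y] bond c/1=9/400: DF=(1001647/1000000 − 9/400·(0.995500))/(1+9/400) = 9577/10000 ≈ 0.957700
step 3 [3y] bond c/1=7/200: DF=(2112953/2000000 − 7/200·(0.995500+0.957700))/(1+7/200) = 9547/10000 ≈ 0.954700
step 4 [4y] zero: DF = P = 9289/10000 ≈ 0.928900
step 5 [5y] zero: DF = P = 2271/2500 ≈ 0.908400
step 6 [6y] swap r/1=1103/56349: DF=(1 − 1103/56349·(0.995500+0.957700+0.954700+0.928900+0.908400))/(1+1103/56349) = 8897/10000 ≈ 0.889700
step 7 [7y] swap r/1=1496/64853: DF=(1 − 1496/64853·(0.995500+0.957700+0.954700+0.928900+0.908400+0.889700))/(1+1496/64853) = 1063/1250 ≈ 0.850400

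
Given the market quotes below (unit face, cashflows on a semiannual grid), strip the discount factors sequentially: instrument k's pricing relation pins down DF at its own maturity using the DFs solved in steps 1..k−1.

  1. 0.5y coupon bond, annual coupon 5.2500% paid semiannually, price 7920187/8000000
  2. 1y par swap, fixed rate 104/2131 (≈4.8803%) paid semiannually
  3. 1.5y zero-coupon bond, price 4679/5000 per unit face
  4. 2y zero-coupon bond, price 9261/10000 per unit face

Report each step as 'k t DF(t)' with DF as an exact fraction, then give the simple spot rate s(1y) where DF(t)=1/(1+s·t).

1 1/2 9647/10000
2 1 2383/2500
3 3/2 4679/5000
4 2 9261/10000
s(1y) = (1/(2383/2500) − 1)/(1) = 117/2383 ≈ 4.9098%

step 1 [0.5y] bond c/2=21/800: DF=(7920187/8000000 − 21/800·(0))/(1+21/800) = 9647/10000 ≈ 0.964700
step 2 [1y] swap r/2=52/2131: DF=(1 − 52/2131·(0.964700))/(1+52/2131) = 2383/2500 ≈ 0.953200
step 3 [1.5y] zero: DF = P = 4679/5000 ≈ 0.935800
step 4 [2y] zero: DF = P = 9261/10000 ≈ 0.926100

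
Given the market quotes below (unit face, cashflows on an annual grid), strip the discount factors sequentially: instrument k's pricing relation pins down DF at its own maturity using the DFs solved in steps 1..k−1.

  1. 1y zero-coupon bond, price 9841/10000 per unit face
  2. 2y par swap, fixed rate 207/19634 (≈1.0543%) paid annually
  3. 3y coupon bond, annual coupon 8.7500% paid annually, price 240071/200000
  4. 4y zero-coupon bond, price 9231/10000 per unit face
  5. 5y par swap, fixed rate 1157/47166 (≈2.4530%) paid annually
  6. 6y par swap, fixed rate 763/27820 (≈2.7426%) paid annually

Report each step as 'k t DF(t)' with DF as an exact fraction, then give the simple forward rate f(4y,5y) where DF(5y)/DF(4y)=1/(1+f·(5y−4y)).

1 1 9841/10000
2 2 9793/10000
3 3 4729/5000
4 4 9231/10000
5 5 8843/10000
6 6 4237/5000
f(4y,5y) = ((9231/10000)/(8843/10000) − 1)/(1) = 388/8843 ≈ 4.3877%

step 1 [1y] zero: DF = P = 9841/10000 ≈ 0.984100
step 2 [2y] swap r/1=207/19634: DF=(1 − 207/19634·(0.984100))/(1+207/19634) = 9793/10000 ≈ 0.979300
step 3 [3y] bond c/1=7/80: DF=(240071/200000 − 7/80·(0.984100+0.979300))/(1+7/80) = 4729/5000 ≈ 0.945800
step 4 [4y] zero: DF = P = 9231/10000 ≈ 0.923100
step 5 [5y] swap r/1=1157/47166: DF=(1 − 1157/47166·(0.984100+0.979300+0.945800+0.923100))/(1+1157/47166) = 8843/10000 ≈ 0.884300
step 6 [6y] swap r/1=763/27820: DF=(1 − 763/27820·(0.984100+0.979300+0.945800+0.923100+0.884300))/(1+763/27820) = 4237/5000 ≈ 0.847400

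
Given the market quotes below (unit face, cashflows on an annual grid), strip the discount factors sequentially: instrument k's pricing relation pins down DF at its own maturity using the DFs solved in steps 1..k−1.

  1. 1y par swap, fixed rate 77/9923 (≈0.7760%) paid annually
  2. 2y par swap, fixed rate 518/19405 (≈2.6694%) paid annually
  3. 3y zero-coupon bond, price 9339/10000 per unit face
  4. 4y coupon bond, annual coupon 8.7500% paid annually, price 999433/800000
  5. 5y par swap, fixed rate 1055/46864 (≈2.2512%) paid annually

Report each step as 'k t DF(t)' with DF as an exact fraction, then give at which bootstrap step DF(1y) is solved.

1 1 9923/10000
2 2 4741/5000
3 3 9339/10000
4 4 367/400
5 5 1789/2000
DF(1y) is solved at step 1

step 1 [1y] swap r/1=77/9923: DF=(1 − 77/9923·(0))/(1+77/9923) = 9923/10000 ≈ 0.992300
step 2 [2y] swap r/1=518/19405: DF=(1 − 518/19405·(0.992300))/(1+518/19405) = 4741/5000 ≈ 0.948200
step 3 [3y] zero: DF = P = 9339/10000 ≈ 0.933900
step 4 [4y] bond c/1=7/80: DF=(999433/800000 − 7/80·(0.992300+0.948200+0.933900))/(1+7/80) = 367/400 ≈ 0.917500
step 5 [5y] swap r/1=1055/46864: DF=(1 − 1055/46864·(0.992300+0.948200+0.933900+0.917500))/(1+1055/46864) = 1789/2000 ≈ 0.894500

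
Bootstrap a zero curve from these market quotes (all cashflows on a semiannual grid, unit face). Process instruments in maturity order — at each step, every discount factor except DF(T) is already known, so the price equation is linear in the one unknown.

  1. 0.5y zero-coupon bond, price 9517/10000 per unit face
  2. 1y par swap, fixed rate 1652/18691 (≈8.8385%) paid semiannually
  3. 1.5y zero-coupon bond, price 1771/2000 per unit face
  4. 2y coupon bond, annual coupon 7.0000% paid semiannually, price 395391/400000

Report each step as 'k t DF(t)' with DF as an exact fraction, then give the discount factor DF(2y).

1 1/2 9517/10000
2 1 4587/5000
3 3/2 1771/2000
4 2 8619/10000
DF(2y) = 8619/10000 ≈ 0.861900

step 1 [0.5y] zero: DF = P = 9517/10000 ≈ 0.951700
step 2 [1y] swap r/2=826/18691: DF=(1 − 826/18691·(0.951700))/(1+826/18691) = 4587/5000 ≈ 0.917400
step 3 [1.5y] zero: DF = P = 1771/2000 ≈ 0.885500
step 4 [2y] bond c/2=7/200: DF=(395391/400000 − 7/200·(0.951700+0.917400+0.885500))/(1+7/200) = 8619/10000 ≈ 0.861900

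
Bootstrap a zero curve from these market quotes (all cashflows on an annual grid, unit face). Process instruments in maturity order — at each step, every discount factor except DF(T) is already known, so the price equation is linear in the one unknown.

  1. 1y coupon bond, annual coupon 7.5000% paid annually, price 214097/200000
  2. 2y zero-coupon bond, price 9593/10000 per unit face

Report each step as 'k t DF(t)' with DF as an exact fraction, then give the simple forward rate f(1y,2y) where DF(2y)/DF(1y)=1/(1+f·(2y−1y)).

step 1 [1y] bond c/1=3/40: DF=(214097/200000 − 3/40·(0))/(1+3/40) = 4979/5000 ≈ 0.995800
step 2 [2y] zero: DF = P = 9593/10000 ≈ 0.959300

1 1 4979/5000
2 2 9593/10000
f(1y,2y) = ((4979/5000)/(9593/10000) − 1)/(1) = 365/9593 ≈ 3.8049%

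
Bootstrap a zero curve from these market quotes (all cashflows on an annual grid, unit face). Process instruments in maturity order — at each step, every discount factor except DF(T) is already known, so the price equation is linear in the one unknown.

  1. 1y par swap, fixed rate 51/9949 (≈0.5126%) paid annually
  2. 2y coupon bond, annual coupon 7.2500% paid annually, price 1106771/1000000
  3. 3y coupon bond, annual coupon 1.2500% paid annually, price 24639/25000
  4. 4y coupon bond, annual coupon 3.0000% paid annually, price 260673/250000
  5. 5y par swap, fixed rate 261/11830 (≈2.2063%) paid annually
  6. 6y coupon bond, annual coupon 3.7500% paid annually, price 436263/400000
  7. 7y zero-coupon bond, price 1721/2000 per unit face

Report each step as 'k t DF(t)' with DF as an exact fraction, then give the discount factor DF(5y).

step 1 [1y] swap r/1=51/9949: DF=(1 − 51/9949·(0))/(1+51/9949) = 9949/10000 ≈ 0.994900
step 2 [2y] bond c/1=29/400: DF=(1106771/1000000 − 29/400·(0.994900))/(1+29/400) = 9647/10000 ≈ 0.964700
step 3 [3y] bond c/1=1/80: DF=(24639/25000 − 1/80·(0.994900+0.964700))/(1+1/80) = 2373/2500 ≈ 0.949200
step 4 [4y] bond c/1=3/100: DF=(260673/250000 − 3/100·(0.994900+0.964700+0.949200))/(1+3/100) = 2319/2500 ≈ 0.927600
step 5 [5y] swap r/1=261/11830: DF=(1 − 261/11830·(0.994900+0.964700+0.949200+0.927600))/(1+261/11830) = 2239/2500 ≈ 0.895600
step 6 [6y] bond c/1=3/80: DF=(436263/400000 − 3/80·(0.994900+0.964700+0.949200+0.927600+0.895600))/(1+3/80) = 4401/5000 ≈ 0.880200
step 7 [7y] zero: DF = P = 1721/2000 ≈ 0.860500

1 1 9949/10000
2 2 9647/10000
3 3 2373/2500
4 4 2319/2500
5 5 2239/2500
6 6 4401/5000
7 7 1721/2000
DF(5y) = 2239/2500 ≈ 0.895600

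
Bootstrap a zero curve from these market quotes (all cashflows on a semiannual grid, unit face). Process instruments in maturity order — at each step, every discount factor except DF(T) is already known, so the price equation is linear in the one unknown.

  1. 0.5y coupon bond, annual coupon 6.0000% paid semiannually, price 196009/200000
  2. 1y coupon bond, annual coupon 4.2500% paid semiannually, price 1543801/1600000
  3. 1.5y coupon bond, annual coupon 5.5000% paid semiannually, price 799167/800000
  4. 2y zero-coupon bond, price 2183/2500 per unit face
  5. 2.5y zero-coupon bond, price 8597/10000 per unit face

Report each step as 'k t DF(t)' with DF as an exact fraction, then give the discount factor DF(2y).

step 1 [0.5y] bond c/2=3/100: DF=(196009/200000 − 3/100·(0))/(1+3/100) = 1903/2000 ≈ 0.951500
step 2 [1y] bond c/2=17/800: DF=(1543801/1600000 − 17/800·(0.951500))/(1+17/800) = 37/40 ≈ 0.925000
step 3 [1.5y] bond c/2=11/400: DF=(799167/800000 − 11/400·(0.951500+0.925000))/(1+11/400) = 461/500 ≈ 0.922000
step 4 [2y] zero: DF = P = 2183/2500 ≈ 0.873200
step 5 [2.5y] zero: DF = P = 8597/10000 ≈ 0.859700

1 1/2 1903/2000
2 1 37/40
3 3/2 461/500
4 2 2183/2500
5 5/2 8597/10000
DF(2y) = 2183/2500 ≈ 0.873200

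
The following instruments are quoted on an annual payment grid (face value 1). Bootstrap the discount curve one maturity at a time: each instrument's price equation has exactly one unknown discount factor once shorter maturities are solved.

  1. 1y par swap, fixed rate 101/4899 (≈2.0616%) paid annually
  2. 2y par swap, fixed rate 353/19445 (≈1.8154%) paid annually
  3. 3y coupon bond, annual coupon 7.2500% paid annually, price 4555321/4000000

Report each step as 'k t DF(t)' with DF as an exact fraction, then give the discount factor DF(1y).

1 1 4899/5000
2 2 9647/10000
3 3 1163/1250
DF(1y) = 4899/5000 ≈ 0.979800

step 1 [1y] swap r/1=101/4899: DF=(1 − 101/4899·(0))/(1+101/4899) = 4899/5000 ≈ 0.979800
step 2 [2y] swap r/1=353/19445: DF=(1 − 353/19445·(0.979800))/(1+353/19445) = 9647/10000 ≈ 0.964700
step 3 [3y] bond c/1=29/400: DF=(4555321/4000000 − 29/400·(0.979800+0.964700))/(1+29/400) = 1163/1250 ≈ 0.930400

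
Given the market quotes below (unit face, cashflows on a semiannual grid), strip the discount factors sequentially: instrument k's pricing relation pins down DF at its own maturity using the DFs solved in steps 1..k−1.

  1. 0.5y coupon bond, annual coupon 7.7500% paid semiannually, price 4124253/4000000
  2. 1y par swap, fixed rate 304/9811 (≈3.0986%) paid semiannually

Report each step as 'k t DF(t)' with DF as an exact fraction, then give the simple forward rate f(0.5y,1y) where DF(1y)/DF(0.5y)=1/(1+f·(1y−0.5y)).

step 1 [0.5y] bond c/2=31/800: DF=(4124253/4000000 − 31/800·(0))/(1+31/800) = 4963/5000 ≈ 0.992600
step 2 [1y] swap r/2=152/9811: DF=(1 − 152/9811·(0.992600))/(1+152/9811) = 606/625 ≈ 0.969600

1 1/2 4963/5000
2 1 606/625
f(0.5y,1y) = ((4963/5000)/(606/625) − 1)/(1/2) = 115/2424 ≈ 4.7442%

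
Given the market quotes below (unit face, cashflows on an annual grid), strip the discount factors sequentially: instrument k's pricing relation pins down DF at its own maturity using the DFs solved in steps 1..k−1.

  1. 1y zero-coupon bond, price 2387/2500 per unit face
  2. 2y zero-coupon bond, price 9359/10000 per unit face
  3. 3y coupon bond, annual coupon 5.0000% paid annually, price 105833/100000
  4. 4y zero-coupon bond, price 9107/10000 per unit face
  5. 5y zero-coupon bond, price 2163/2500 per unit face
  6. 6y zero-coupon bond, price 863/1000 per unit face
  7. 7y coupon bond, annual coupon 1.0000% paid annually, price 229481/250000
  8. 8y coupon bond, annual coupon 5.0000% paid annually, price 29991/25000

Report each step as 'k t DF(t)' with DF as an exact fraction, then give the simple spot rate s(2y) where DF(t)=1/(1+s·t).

step 1 [1y] zero: DF = P = 2387/2500 ≈ 0.954800
step 2 [2y] zero: DF = P = 9359/10000 ≈ 0.935900
step 3 [3y] bond c/1=1/20: DF=(105833/100000 − 1/20·(0.954800+0.935900))/(1+1/20) = 9179/10000 ≈ 0.917900
step 4 [4y] zero: DF = P = 9107/10000 ≈ 0.910700
step 5 [5y] zero: DF = P = 2163/2500 ≈ 0.865200
step 6 [6y] zero: DF = P = 863/1000 ≈ 0.863000
step 7 [7y] bond c/1=1/100: DF=(229481/250000 − 1/100·(0.954800+0.935900+0.917900+0.910700+0.865200+0.863000))/(1+1/100) = 8549/10000 ≈ 0.854900
step 8 [8y] bond c/1=1/20: DF=(29991/25000 − 1/20·(0.954800+0.935900+0.917900+0.910700+0.865200+0.863000+0.854900))/(1+1/20) = 1053/1250 ≈ 0.842400

1 1 2387/2500
2 2 9359/10000
3 3 9179/10000
4 4 9107/10000
5 5 2163/2500
6 6 863/1000
7 7 8549/10000
8 8 1053/1250
s(2y) = (1/(9359/10000) − 1)/(2) = 641/18718 ≈ 3.4245%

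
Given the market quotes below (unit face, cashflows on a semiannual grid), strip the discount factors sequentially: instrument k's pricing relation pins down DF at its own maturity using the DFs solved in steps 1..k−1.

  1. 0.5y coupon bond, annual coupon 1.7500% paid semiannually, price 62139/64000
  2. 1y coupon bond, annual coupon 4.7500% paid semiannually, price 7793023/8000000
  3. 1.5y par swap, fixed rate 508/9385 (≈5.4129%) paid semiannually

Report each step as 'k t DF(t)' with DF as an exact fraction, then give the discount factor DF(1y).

1 1/2 77/80
2 1 2323/2500
3 3/2 4619/5000
DF(1y) = 2323/2500 ≈ 0.929200

step 1 [0.5y] bond c/2=7/800: DF=(62139/64000 − 7/800·(0))/(1+7/800) = 77/80 ≈ 0.962500
step 2 [1y] bond c/2=19/800: DF=(7793023/8000000 − 19/800·(0.962500))/(1+19/800) = 2323/2500 ≈ 0.929200
step 3 [1.5y] swap r/2=254/9385: DF=(1 − 254/9385·(0.962500+0.929200))/(1+254/9385) = 4619/5000 ≈ 0.923800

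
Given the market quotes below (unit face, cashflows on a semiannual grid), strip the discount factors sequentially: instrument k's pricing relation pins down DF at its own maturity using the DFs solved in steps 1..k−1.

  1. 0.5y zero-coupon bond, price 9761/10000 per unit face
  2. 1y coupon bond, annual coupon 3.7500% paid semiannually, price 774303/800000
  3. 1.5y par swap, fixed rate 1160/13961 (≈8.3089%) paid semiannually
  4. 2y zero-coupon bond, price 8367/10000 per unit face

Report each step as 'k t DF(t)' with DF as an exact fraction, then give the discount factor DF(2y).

1 1/2 9761/10000
2 1 9321/10000
3 3/2 221/250
4 2 8367/10000
DF(2y) = 8367/10000 ≈ 0.836700

step 1 [0.5y] zero: DF = P = 9761/10000 ≈ 0.976100
step 2 [1y] bond c/2=3/160: DF=(774303/800000 − 3/160·(0.976100))/(1+3/160) = 9321/10000 ≈ 0.932100
step 3 [1.5y] swap r/2=580/13961: DF=(1 − 580/13961·(0.976100+0.932100))/(1+580/13961) = 221/250 ≈ 0.884000
step 4 [2y] zero: DF = P = 8367/10000 ≈ 0.836700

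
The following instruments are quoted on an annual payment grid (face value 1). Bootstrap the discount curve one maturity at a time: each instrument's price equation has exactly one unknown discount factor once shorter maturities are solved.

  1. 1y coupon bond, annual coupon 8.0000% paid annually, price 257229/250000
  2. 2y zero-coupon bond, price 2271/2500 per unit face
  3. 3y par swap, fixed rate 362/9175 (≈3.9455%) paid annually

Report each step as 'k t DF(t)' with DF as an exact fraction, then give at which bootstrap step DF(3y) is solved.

1 1 9527/10000
2 2 2271/2500
3 3 4457/5000
DF(3y) is solved at step 3

step 1 [1y] bond c/1=2/25: DF=(257229/250000 − 2/25·(0))/(1+2/25) = 9527/10000 ≈ 0.952700
step 2 [2y] zero: DF = P = 2271/2500 ≈ 0.908400
step 3 [3y] swap r/1=362/9175: DF=(1 − 362/9175·(0.952700+0.908400))/(1+362/9175) = 4457/5000 ≈ 0.891400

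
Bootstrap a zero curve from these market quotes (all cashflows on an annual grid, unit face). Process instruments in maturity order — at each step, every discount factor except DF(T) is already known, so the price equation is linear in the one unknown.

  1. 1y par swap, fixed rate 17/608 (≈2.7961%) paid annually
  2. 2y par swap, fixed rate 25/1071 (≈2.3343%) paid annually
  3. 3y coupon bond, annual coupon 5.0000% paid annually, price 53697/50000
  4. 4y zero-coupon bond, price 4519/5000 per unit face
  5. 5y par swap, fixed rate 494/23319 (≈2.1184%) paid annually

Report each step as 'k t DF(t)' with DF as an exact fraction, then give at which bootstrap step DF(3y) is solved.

step 1 [1y] swap r/1=17/608: DF=(1 − 17/608·(0))/(1+17/608) = 608/625 ≈ 0.972800
step 2 [2y] swap r/1=25/1071: DF=(1 − 25/1071·(0.972800))/(1+25/1071) = 191/200 ≈ 0.955000
step 3 [3y] bond c/1=1/20: DF=(53697/50000 − 1/20·(0.972800+0.955000))/(1+1/20) = 931/1000 ≈ 0.931000
step 4 [4y] zero: DF = P = 4519/5000 ≈ 0.903800
step 5 [5y] swap r/1=494/23319: DF=(1 − 494/23319·(0.972800+0.955000+0.931000+0.903800))/(1+494/23319) = 2253/2500 ≈ 0.901200

1 1 608/625
2 2 191/200
3 3 931/1000
4 4 4519/5000
5 5 2253/2500
DF(3y) is solved at step 3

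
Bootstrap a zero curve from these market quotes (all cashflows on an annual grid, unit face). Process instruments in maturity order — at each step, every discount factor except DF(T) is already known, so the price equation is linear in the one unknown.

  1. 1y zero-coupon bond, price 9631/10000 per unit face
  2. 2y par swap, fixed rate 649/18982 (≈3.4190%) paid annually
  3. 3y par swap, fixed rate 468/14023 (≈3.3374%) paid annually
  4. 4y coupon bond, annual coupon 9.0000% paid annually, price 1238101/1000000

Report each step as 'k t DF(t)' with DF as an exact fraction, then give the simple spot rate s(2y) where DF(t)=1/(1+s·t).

step 1 [1y] zero: DF = P = 9631/10000 ≈ 0.963100
step 2 [2y] swap r/1=649/18982: DF=(1 − 649/18982·(0.963100))/(1+649/18982) = 9351/10000 ≈ 0.935100
step 3 [3y] swap r/1=468/14023: DF=(1 − 468/14023·(0.963100+0.935100))/(1+468/14023) = 1133/1250 ≈ 0.906400
step 4 [4y] bond c/1=9/100: DF=(1238101/1000000 − 9/100·(0.963100+0.935100+0.906400))/(1+9/100) = 9043/10000 ≈ 0.904300

1 1 9631/10000
2 2 9351/10000
3 3 1133/1250
4 4 9043/10000
s(2y) = (1/(9351/10000) − 1)/(2) = 649/18702 ≈ 3.4702%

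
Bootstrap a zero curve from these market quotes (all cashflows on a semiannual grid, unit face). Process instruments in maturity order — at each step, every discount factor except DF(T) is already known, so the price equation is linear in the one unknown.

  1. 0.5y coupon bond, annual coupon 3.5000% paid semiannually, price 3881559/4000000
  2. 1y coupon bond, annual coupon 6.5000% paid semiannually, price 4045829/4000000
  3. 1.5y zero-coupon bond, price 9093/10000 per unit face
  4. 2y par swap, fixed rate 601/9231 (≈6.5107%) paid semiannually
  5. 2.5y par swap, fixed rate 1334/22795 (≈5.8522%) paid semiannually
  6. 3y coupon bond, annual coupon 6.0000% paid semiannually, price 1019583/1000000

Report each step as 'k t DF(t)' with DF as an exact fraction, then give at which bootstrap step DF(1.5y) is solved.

step 1 [0.5y] bond c/2=7/400: DF=(3881559/4000000 − 7/400·(0))/(1+7/400) = 9537/10000 ≈ 0.953700
step 2 [1y] bond c/2=13/400: DF=(4045829/4000000 − 13/400·(0.953700))/(1+13/400) = 1187/1250 ≈ 0.949600
step 3 [1.5y] zero: DF = P = 9093/10000 ≈ 0.909300
step 4 [2y] swap r/2=601/18462: DF=(1 − 601/18462·(0.953700+0.949600+0.909300))/(1+601/18462) = 4399/5000 ≈ 0.879800
step 5 [2.5y] swap r/2=667/22795: DF=(1 − 667/22795·(0.953700+0.949600+0.909300+0.879800))/(1+667/22795) = 4333/5000 ≈ 0.866600
step 6 [3y] bond c/2=3/100: DF=(1019583/1000000 − 3/100·(0.953700+0.949600+0.909300+0.879800+0.866600))/(1+3/100) = 8571/10000 ≈ 0.857100

1 1/2 9537/10000
2 1 1187/1250
3 3/2 9093/10000
4 2 4399/5000
5 5/2 4333/5000
6 3 8571/10000
DF(1.5y) is solved at step 3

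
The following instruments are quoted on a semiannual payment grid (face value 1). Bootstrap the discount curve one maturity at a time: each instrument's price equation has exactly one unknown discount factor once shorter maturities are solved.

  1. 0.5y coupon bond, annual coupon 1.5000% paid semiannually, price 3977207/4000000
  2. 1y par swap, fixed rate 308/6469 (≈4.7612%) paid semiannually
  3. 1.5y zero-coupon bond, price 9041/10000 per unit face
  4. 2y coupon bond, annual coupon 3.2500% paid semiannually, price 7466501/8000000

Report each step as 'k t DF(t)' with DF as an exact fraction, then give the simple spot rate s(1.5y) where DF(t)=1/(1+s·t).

step 1 [0.5y] bond c/2=3/400: DF=(3977207/4000000 − 3/400·(0))/(1+3/400) = 9869/10000 ≈ 0.986900
step 2 [1y] swap r/2=154/6469: DF=(1 − 154/6469·(0.986900))/(1+154/6469) = 4769/5000 ≈ 0.953800
step 3 [1.5y] zero: DF = P = 9041/10000 ≈ 0.904100
step 4 [2y] bond c/2=13/800: DF=(7466501/8000000 − 13/800·(0.986900+0.953800+0.904100))/(1+13/800) = 8729/10000 ≈ 0.872900

1 1/2 9869/10000
2 1 4769/5000
3 3/2 9041/10000
4 2 8729/10000
s(1.5y) = (1/(9041/10000) − 1)/(3/2) = 1918/27123 ≈ 7.0715%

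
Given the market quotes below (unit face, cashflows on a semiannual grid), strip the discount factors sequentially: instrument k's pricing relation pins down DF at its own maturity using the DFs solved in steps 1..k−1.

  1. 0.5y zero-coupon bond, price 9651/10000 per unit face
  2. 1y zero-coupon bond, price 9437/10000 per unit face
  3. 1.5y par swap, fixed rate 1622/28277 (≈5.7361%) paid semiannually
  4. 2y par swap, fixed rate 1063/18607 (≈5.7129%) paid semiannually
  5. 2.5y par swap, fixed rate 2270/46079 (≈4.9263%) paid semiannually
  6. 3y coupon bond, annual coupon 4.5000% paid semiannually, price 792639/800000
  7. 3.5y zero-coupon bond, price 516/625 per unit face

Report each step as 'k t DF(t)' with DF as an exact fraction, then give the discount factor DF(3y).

step 1 [0.5y] zero: DF = P = 9651/10000 ≈ 0.965100
step 2 [1y] zero: DF = P = 9437/10000 ≈ 0.943700
step 3 [1.5y] swap r/2=811/28277: DF=(1 − 811/28277·(0.965100+0.943700))/(1+811/28277) = 9189/10000 ≈ 0.918900
step 4 [2y] swap r/2=1063/37214: DF=(1 − 1063/37214·(0.965100+0.943700+0.918900))/(1+1063/37214) = 8937/10000 ≈ 0.893700
step 5 [2.5y] swap r/2=1135/46079: DF=(1 − 1135/46079·(0.965100+0.943700+0.918900+0.893700))/(1+1135/46079) = 1773/2000 ≈ 0.886500
step 6 [3y] bond c/2=9/400: DF=(792639/800000 − 9/400·(0.965100+0.943700+0.918900+0.893700+0.886500))/(1+9/400) = 2169/2500 ≈ 0.867600
step 7 [3.5y] zero: DF = P = 516/625 ≈ 0.825600

1 1/2 9651/10000
2 1 9437/10000
3 3/2 9189/10000
4 2 8937/10000
5 5/2 1773/2000
6 3 2169/2500
7 7/2 516/625
DF(3y) = 2169/2500 ≈ 0.867600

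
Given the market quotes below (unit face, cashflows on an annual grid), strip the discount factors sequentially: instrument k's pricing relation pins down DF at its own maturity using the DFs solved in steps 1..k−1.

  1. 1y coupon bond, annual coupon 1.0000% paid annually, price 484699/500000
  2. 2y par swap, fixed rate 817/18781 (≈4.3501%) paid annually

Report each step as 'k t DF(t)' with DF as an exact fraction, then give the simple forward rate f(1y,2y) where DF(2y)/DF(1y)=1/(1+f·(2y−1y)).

1 1 4799/5000
2 2 9183/10000
f(1y,2y) = ((4799/5000)/(9183/10000) − 1)/(1) = 415/9183 ≈ 4.5192%

step 1 [1y] bond c/1=1/100: DF=(484699/500000 − 1/100·(0))/(1+1/100) = 4799/5000 ≈ 0.959800
step 2 [2y] swap r/1=817/18781: DF=(1 − 817/18781·(0.959800))/(1+817/18781) = 9183/10000 ≈ 0.918300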